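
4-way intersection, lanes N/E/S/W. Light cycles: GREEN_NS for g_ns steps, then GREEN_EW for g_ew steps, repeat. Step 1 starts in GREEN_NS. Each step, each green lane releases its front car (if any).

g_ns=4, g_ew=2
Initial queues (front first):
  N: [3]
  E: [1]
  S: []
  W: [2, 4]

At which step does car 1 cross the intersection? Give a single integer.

Step 1 [NS]: N:car3-GO,E:wait,S:empty,W:wait | queues: N=0 E=1 S=0 W=2
Step 2 [NS]: N:empty,E:wait,S:empty,W:wait | queues: N=0 E=1 S=0 W=2
Step 3 [NS]: N:empty,E:wait,S:empty,W:wait | queues: N=0 E=1 S=0 W=2
Step 4 [NS]: N:empty,E:wait,S:empty,W:wait | queues: N=0 E=1 S=0 W=2
Step 5 [EW]: N:wait,E:car1-GO,S:wait,W:car2-GO | queues: N=0 E=0 S=0 W=1
Step 6 [EW]: N:wait,E:empty,S:wait,W:car4-GO | queues: N=0 E=0 S=0 W=0
Car 1 crosses at step 5

5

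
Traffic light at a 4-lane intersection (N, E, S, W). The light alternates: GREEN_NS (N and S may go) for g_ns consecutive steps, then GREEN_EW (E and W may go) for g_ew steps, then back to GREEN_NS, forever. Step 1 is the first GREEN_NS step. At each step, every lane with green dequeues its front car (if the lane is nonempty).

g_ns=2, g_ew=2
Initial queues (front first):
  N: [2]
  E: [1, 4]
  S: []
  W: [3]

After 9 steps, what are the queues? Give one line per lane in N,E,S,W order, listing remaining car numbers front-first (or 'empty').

Step 1 [NS]: N:car2-GO,E:wait,S:empty,W:wait | queues: N=0 E=2 S=0 W=1
Step 2 [NS]: N:empty,E:wait,S:empty,W:wait | queues: N=0 E=2 S=0 W=1
Step 3 [EW]: N:wait,E:car1-GO,S:wait,W:car3-GO | queues: N=0 E=1 S=0 W=0
Step 4 [EW]: N:wait,E:car4-GO,S:wait,W:empty | queues: N=0 E=0 S=0 W=0

N: empty
E: empty
S: empty
W: empty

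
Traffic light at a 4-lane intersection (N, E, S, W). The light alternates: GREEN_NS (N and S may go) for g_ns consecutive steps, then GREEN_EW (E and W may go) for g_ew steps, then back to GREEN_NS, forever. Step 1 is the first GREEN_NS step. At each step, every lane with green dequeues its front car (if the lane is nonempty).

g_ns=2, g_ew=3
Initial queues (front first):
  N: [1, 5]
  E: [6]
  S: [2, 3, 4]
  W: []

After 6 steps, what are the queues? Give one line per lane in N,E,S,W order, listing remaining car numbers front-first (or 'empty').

Step 1 [NS]: N:car1-GO,E:wait,S:car2-GO,W:wait | queues: N=1 E=1 S=2 W=0
Step 2 [NS]: N:car5-GO,E:wait,S:car3-GO,W:wait | queues: N=0 E=1 S=1 W=0
Step 3 [EW]: N:wait,E:car6-GO,S:wait,W:empty | queues: N=0 E=0 S=1 W=0
Step 4 [EW]: N:wait,E:empty,S:wait,W:empty | queues: N=0 E=0 S=1 W=0
Step 5 [EW]: N:wait,E:empty,S:wait,W:empty | queues: N=0 E=0 S=1 W=0
Step 6 [NS]: N:empty,E:wait,S:car4-GO,W:wait | queues: N=0 E=0 S=0 W=0

N: empty
E: empty
S: empty
W: empty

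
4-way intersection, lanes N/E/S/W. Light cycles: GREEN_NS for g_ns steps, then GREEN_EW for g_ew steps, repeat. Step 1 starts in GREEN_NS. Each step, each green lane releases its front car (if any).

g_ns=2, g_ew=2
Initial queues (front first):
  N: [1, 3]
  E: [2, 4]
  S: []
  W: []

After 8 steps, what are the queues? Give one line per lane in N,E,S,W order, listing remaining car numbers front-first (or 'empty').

Step 1 [NS]: N:car1-GO,E:wait,S:empty,W:wait | queues: N=1 E=2 S=0 W=0
Step 2 [NS]: N:car3-GO,E:wait,S:empty,W:wait | queues: N=0 E=2 S=0 W=0
Step 3 [EW]: N:wait,E:car2-GO,S:wait,W:empty | queues: N=0 E=1 S=0 W=0
Step 4 [EW]: N:wait,E:car4-GO,S:wait,W:empty | queues: N=0 E=0 S=0 W=0

N: empty
E: empty
S: empty
W: empty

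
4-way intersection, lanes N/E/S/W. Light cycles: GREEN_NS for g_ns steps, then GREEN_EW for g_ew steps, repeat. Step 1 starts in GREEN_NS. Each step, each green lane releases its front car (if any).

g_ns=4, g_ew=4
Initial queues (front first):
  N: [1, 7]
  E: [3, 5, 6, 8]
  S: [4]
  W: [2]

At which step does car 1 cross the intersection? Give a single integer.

Step 1 [NS]: N:car1-GO,E:wait,S:car4-GO,W:wait | queues: N=1 E=4 S=0 W=1
Step 2 [NS]: N:car7-GO,E:wait,S:empty,W:wait | queues: N=0 E=4 S=0 W=1
Step 3 [NS]: N:empty,E:wait,S:empty,W:wait | queues: N=0 E=4 S=0 W=1
Step 4 [NS]: N:empty,E:wait,S:empty,W:wait | queues: N=0 E=4 S=0 W=1
Step 5 [EW]: N:wait,E:car3-GO,S:wait,W:car2-GO | queues: N=0 E=3 S=0 W=0
Step 6 [EW]: N:wait,E:car5-GO,S:wait,W:empty | queues: N=0 E=2 S=0 W=0
Step 7 [EW]: N:wait,E:car6-GO,S:wait,W:empty | queues: N=0 E=1 S=0 W=0
Step 8 [EW]: N:wait,E:car8-GO,S:wait,W:empty | queues: N=0 E=0 S=0 W=0
Car 1 crosses at step 1

1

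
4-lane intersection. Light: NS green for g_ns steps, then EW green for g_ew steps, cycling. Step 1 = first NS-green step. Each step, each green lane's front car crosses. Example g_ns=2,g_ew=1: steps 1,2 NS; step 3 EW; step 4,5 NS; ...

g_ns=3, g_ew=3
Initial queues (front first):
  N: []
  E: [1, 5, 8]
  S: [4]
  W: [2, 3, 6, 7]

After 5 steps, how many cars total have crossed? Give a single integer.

Answer: 5

Derivation:
Step 1 [NS]: N:empty,E:wait,S:car4-GO,W:wait | queues: N=0 E=3 S=0 W=4
Step 2 [NS]: N:empty,E:wait,S:empty,W:wait | queues: N=0 E=3 S=0 W=4
Step 3 [NS]: N:empty,E:wait,S:empty,W:wait | queues: N=0 E=3 S=0 W=4
Step 4 [EW]: N:wait,E:car1-GO,S:wait,W:car2-GO | queues: N=0 E=2 S=0 W=3
Step 5 [EW]: N:wait,E:car5-GO,S:wait,W:car3-GO | queues: N=0 E=1 S=0 W=2
Cars crossed by step 5: 5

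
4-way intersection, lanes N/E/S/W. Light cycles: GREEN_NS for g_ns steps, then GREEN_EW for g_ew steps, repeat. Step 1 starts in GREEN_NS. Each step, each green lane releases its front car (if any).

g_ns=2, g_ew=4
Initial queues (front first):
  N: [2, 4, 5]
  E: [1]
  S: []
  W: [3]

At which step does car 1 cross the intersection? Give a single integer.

Step 1 [NS]: N:car2-GO,E:wait,S:empty,W:wait | queues: N=2 E=1 S=0 W=1
Step 2 [NS]: N:car4-GO,E:wait,S:empty,W:wait | queues: N=1 E=1 S=0 W=1
Step 3 [EW]: N:wait,E:car1-GO,S:wait,W:car3-GO | queues: N=1 E=0 S=0 W=0
Step 4 [EW]: N:wait,E:empty,S:wait,W:empty | queues: N=1 E=0 S=0 W=0
Step 5 [EW]: N:wait,E:empty,S:wait,W:empty | queues: N=1 E=0 S=0 W=0
Step 6 [EW]: N:wait,E:empty,S:wait,W:empty | queues: N=1 E=0 S=0 W=0
Step 7 [NS]: N:car5-GO,E:wait,S:empty,W:wait | queues: N=0 E=0 S=0 W=0
Car 1 crosses at step 3

3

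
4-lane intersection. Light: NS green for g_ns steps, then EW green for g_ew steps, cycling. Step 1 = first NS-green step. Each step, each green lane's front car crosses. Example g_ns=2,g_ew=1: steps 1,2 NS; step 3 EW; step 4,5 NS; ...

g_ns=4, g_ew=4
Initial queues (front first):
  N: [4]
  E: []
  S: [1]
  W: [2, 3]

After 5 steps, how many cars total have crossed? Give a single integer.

Answer: 3

Derivation:
Step 1 [NS]: N:car4-GO,E:wait,S:car1-GO,W:wait | queues: N=0 E=0 S=0 W=2
Step 2 [NS]: N:empty,E:wait,S:empty,W:wait | queues: N=0 E=0 S=0 W=2
Step 3 [NS]: N:empty,E:wait,S:empty,W:wait | queues: N=0 E=0 S=0 W=2
Step 4 [NS]: N:empty,E:wait,S:empty,W:wait | queues: N=0 E=0 S=0 W=2
Step 5 [EW]: N:wait,E:empty,S:wait,W:car2-GO | queues: N=0 E=0 S=0 W=1
Cars crossed by step 5: 3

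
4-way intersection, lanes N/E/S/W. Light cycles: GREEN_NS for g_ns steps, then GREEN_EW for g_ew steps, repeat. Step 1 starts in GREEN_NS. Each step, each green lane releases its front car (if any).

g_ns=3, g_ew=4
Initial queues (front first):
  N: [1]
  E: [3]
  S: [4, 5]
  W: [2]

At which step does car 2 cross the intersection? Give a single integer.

Step 1 [NS]: N:car1-GO,E:wait,S:car4-GO,W:wait | queues: N=0 E=1 S=1 W=1
Step 2 [NS]: N:empty,E:wait,S:car5-GO,W:wait | queues: N=0 E=1 S=0 W=1
Step 3 [NS]: N:empty,E:wait,S:empty,W:wait | queues: N=0 E=1 S=0 W=1
Step 4 [EW]: N:wait,E:car3-GO,S:wait,W:car2-GO | queues: N=0 E=0 S=0 W=0
Car 2 crosses at step 4

4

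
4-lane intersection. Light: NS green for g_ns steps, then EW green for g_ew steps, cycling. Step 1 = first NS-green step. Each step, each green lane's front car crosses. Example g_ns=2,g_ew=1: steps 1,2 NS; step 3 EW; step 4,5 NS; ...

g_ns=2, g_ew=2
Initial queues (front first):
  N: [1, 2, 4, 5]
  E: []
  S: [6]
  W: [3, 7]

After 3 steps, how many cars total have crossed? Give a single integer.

Answer: 4

Derivation:
Step 1 [NS]: N:car1-GO,E:wait,S:car6-GO,W:wait | queues: N=3 E=0 S=0 W=2
Step 2 [NS]: N:car2-GO,E:wait,S:empty,W:wait | queues: N=2 E=0 S=0 W=2
Step 3 [EW]: N:wait,E:empty,S:wait,W:car3-GO | queues: N=2 E=0 S=0 W=1
Cars crossed by step 3: 4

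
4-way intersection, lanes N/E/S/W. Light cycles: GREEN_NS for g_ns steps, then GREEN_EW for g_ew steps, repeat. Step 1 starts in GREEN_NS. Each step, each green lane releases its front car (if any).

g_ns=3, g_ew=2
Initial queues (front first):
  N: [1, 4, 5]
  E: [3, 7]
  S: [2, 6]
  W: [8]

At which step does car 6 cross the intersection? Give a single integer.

Step 1 [NS]: N:car1-GO,E:wait,S:car2-GO,W:wait | queues: N=2 E=2 S=1 W=1
Step 2 [NS]: N:car4-GO,E:wait,S:car6-GO,W:wait | queues: N=1 E=2 S=0 W=1
Step 3 [NS]: N:car5-GO,E:wait,S:empty,W:wait | queues: N=0 E=2 S=0 W=1
Step 4 [EW]: N:wait,E:car3-GO,S:wait,W:car8-GO | queues: N=0 E=1 S=0 W=0
Step 5 [EW]: N:wait,E:car7-GO,S:wait,W:empty | queues: N=0 E=0 S=0 W=0
Car 6 crosses at step 2

2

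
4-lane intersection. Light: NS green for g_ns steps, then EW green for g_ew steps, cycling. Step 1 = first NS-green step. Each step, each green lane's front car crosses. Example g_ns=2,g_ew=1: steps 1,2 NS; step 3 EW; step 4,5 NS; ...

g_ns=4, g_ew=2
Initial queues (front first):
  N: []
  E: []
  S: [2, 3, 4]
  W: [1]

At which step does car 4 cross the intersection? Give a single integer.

Step 1 [NS]: N:empty,E:wait,S:car2-GO,W:wait | queues: N=0 E=0 S=2 W=1
Step 2 [NS]: N:empty,E:wait,S:car3-GO,W:wait | queues: N=0 E=0 S=1 W=1
Step 3 [NS]: N:empty,E:wait,S:car4-GO,W:wait | queues: N=0 E=0 S=0 W=1
Step 4 [NS]: N:empty,E:wait,S:empty,W:wait | queues: N=0 E=0 S=0 W=1
Step 5 [EW]: N:wait,E:empty,S:wait,W:car1-GO | queues: N=0 E=0 S=0 W=0
Car 4 crosses at step 3

3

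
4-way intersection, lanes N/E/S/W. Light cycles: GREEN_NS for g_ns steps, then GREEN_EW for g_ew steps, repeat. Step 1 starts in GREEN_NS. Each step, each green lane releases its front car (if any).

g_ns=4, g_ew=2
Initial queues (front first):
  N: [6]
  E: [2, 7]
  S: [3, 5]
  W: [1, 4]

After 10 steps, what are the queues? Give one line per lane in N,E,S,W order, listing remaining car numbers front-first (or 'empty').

Step 1 [NS]: N:car6-GO,E:wait,S:car3-GO,W:wait | queues: N=0 E=2 S=1 W=2
Step 2 [NS]: N:empty,E:wait,S:car5-GO,W:wait | queues: N=0 E=2 S=0 W=2
Step 3 [NS]: N:empty,E:wait,S:empty,W:wait | queues: N=0 E=2 S=0 W=2
Step 4 [NS]: N:empty,E:wait,S:empty,W:wait | queues: N=0 E=2 S=0 W=2
Step 5 [EW]: N:wait,E:car2-GO,S:wait,W:car1-GO | queues: N=0 E=1 S=0 W=1
Step 6 [EW]: N:wait,E:car7-GO,S:wait,W:car4-GO | queues: N=0 E=0 S=0 W=0

N: empty
E: empty
S: empty
W: empty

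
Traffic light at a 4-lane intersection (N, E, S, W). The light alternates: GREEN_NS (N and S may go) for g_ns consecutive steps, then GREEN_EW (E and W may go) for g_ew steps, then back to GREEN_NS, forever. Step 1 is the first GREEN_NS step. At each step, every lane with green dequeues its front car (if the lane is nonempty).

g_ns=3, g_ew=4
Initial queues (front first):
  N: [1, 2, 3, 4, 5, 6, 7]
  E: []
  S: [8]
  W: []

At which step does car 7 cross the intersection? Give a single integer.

Step 1 [NS]: N:car1-GO,E:wait,S:car8-GO,W:wait | queues: N=6 E=0 S=0 W=0
Step 2 [NS]: N:car2-GO,E:wait,S:empty,W:wait | queues: N=5 E=0 S=0 W=0
Step 3 [NS]: N:car3-GO,E:wait,S:empty,W:wait | queues: N=4 E=0 S=0 W=0
Step 4 [EW]: N:wait,E:empty,S:wait,W:empty | queues: N=4 E=0 S=0 W=0
Step 5 [EW]: N:wait,E:empty,S:wait,W:empty | queues: N=4 E=0 S=0 W=0
Step 6 [EW]: N:wait,E:empty,S:wait,W:empty | queues: N=4 E=0 S=0 W=0
Step 7 [EW]: N:wait,E:empty,S:wait,W:empty | queues: N=4 E=0 S=0 W=0
Step 8 [NS]: N:car4-GO,E:wait,S:empty,W:wait | queues: N=3 E=0 S=0 W=0
Step 9 [NS]: N:car5-GO,E:wait,S:empty,W:wait | queues: N=2 E=0 S=0 W=0
Step 10 [NS]: N:car6-GO,E:wait,S:empty,W:wait | queues: N=1 E=0 S=0 W=0
Step 11 [EW]: N:wait,E:empty,S:wait,W:empty | queues: N=1 E=0 S=0 W=0
Step 12 [EW]: N:wait,E:empty,S:wait,W:empty | queues: N=1 E=0 S=0 W=0
Step 13 [EW]: N:wait,E:empty,S:wait,W:empty | queues: N=1 E=0 S=0 W=0
Step 14 [EW]: N:wait,E:empty,S:wait,W:empty | queues: N=1 E=0 S=0 W=0
Step 15 [NS]: N:car7-GO,E:wait,S:empty,W:wait | queues: N=0 E=0 S=0 W=0
Car 7 crosses at step 15

15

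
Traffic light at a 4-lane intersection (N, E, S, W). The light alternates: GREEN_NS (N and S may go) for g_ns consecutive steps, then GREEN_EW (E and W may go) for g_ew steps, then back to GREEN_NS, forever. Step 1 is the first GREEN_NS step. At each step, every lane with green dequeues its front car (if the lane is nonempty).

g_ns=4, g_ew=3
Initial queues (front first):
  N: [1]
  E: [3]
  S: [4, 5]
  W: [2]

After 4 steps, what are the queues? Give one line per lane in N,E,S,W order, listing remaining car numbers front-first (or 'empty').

Step 1 [NS]: N:car1-GO,E:wait,S:car4-GO,W:wait | queues: N=0 E=1 S=1 W=1
Step 2 [NS]: N:empty,E:wait,S:car5-GO,W:wait | queues: N=0 E=1 S=0 W=1
Step 3 [NS]: N:empty,E:wait,S:empty,W:wait | queues: N=0 E=1 S=0 W=1
Step 4 [NS]: N:empty,E:wait,S:empty,W:wait | queues: N=0 E=1 S=0 W=1

N: empty
E: 3
S: empty
W: 2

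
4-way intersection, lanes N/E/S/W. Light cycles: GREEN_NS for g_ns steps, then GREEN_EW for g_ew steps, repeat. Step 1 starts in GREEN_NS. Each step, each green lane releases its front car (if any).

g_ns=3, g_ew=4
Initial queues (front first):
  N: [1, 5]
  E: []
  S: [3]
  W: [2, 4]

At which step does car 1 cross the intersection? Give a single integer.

Step 1 [NS]: N:car1-GO,E:wait,S:car3-GO,W:wait | queues: N=1 E=0 S=0 W=2
Step 2 [NS]: N:car5-GO,E:wait,S:empty,W:wait | queues: N=0 E=0 S=0 W=2
Step 3 [NS]: N:empty,E:wait,S:empty,W:wait | queues: N=0 E=0 S=0 W=2
Step 4 [EW]: N:wait,E:empty,S:wait,W:car2-GO | queues: N=0 E=0 S=0 W=1
Step 5 [EW]: N:wait,E:empty,S:wait,W:car4-GO | queues: N=0 E=0 S=0 W=0
Car 1 crosses at step 1

1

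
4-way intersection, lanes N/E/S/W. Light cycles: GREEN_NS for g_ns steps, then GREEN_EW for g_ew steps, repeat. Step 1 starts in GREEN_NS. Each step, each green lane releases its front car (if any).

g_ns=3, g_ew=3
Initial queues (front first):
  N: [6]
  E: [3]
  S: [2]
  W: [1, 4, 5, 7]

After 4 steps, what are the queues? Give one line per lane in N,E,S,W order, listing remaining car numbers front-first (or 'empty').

Step 1 [NS]: N:car6-GO,E:wait,S:car2-GO,W:wait | queues: N=0 E=1 S=0 W=4
Step 2 [NS]: N:empty,E:wait,S:empty,W:wait | queues: N=0 E=1 S=0 W=4
Step 3 [NS]: N:empty,E:wait,S:empty,W:wait | queues: N=0 E=1 S=0 W=4
Step 4 [EW]: N:wait,E:car3-GO,S:wait,W:car1-GO | queues: N=0 E=0 S=0 W=3

N: empty
E: empty
S: empty
W: 4 5 7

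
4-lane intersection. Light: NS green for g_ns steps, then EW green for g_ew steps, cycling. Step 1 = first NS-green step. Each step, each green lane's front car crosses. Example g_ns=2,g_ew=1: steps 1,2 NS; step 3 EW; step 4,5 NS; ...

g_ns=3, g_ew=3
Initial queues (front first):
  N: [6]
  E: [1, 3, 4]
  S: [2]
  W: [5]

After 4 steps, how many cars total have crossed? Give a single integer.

Step 1 [NS]: N:car6-GO,E:wait,S:car2-GO,W:wait | queues: N=0 E=3 S=0 W=1
Step 2 [NS]: N:empty,E:wait,S:empty,W:wait | queues: N=0 E=3 S=0 W=1
Step 3 [NS]: N:empty,E:wait,S:empty,W:wait | queues: N=0 E=3 S=0 W=1
Step 4 [EW]: N:wait,E:car1-GO,S:wait,W:car5-GO | queues: N=0 E=2 S=0 W=0
Cars crossed by step 4: 4

Answer: 4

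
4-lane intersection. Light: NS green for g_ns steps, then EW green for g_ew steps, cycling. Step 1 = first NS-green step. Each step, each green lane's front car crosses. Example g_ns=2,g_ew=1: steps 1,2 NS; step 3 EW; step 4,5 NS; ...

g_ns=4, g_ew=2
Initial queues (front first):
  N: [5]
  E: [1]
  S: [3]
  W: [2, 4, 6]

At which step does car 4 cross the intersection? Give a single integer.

Step 1 [NS]: N:car5-GO,E:wait,S:car3-GO,W:wait | queues: N=0 E=1 S=0 W=3
Step 2 [NS]: N:empty,E:wait,S:empty,W:wait | queues: N=0 E=1 S=0 W=3
Step 3 [NS]: N:empty,E:wait,S:empty,W:wait | queues: N=0 E=1 S=0 W=3
Step 4 [NS]: N:empty,E:wait,S:empty,W:wait | queues: N=0 E=1 S=0 W=3
Step 5 [EW]: N:wait,E:car1-GO,S:wait,W:car2-GO | queues: N=0 E=0 S=0 W=2
Step 6 [EW]: N:wait,E:empty,S:wait,W:car4-GO | queues: N=0 E=0 S=0 W=1
Step 7 [NS]: N:empty,E:wait,S:empty,W:wait | queues: N=0 E=0 S=0 W=1
Step 8 [NS]: N:empty,E:wait,S:empty,W:wait | queues: N=0 E=0 S=0 W=1
Step 9 [NS]: N:empty,E:wait,S:empty,W:wait | queues: N=0 E=0 S=0 W=1
Step 10 [NS]: N:empty,E:wait,S:empty,W:wait | queues: N=0 E=0 S=0 W=1
Step 11 [EW]: N:wait,E:empty,S:wait,W:car6-GO | queues: N=0 E=0 S=0 W=0
Car 4 crosses at step 6

6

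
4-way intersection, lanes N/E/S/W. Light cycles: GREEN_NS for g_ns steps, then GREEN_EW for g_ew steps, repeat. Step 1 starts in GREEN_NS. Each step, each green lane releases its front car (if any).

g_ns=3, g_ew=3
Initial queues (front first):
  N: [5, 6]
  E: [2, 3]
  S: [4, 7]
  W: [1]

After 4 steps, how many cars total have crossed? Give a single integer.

Step 1 [NS]: N:car5-GO,E:wait,S:car4-GO,W:wait | queues: N=1 E=2 S=1 W=1
Step 2 [NS]: N:car6-GO,E:wait,S:car7-GO,W:wait | queues: N=0 E=2 S=0 W=1
Step 3 [NS]: N:empty,E:wait,S:empty,W:wait | queues: N=0 E=2 S=0 W=1
Step 4 [EW]: N:wait,E:car2-GO,S:wait,W:car1-GO | queues: N=0 E=1 S=0 W=0
Cars crossed by step 4: 6

Answer: 6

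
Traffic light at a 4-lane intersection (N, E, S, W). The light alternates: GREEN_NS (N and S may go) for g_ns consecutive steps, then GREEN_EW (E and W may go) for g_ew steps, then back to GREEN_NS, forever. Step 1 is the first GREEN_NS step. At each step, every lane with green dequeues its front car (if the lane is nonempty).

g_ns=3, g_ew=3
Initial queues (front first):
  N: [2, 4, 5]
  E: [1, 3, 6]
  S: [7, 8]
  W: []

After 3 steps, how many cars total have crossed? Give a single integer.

Step 1 [NS]: N:car2-GO,E:wait,S:car7-GO,W:wait | queues: N=2 E=3 S=1 W=0
Step 2 [NS]: N:car4-GO,E:wait,S:car8-GO,W:wait | queues: N=1 E=3 S=0 W=0
Step 3 [NS]: N:car5-GO,E:wait,S:empty,W:wait | queues: N=0 E=3 S=0 W=0
Cars crossed by step 3: 5

Answer: 5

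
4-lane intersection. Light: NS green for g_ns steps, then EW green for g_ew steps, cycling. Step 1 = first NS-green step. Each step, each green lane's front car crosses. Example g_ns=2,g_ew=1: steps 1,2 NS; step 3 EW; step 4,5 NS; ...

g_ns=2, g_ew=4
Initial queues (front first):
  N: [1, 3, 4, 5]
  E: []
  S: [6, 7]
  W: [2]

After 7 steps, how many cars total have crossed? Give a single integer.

Answer: 6

Derivation:
Step 1 [NS]: N:car1-GO,E:wait,S:car6-GO,W:wait | queues: N=3 E=0 S=1 W=1
Step 2 [NS]: N:car3-GO,E:wait,S:car7-GO,W:wait | queues: N=2 E=0 S=0 W=1
Step 3 [EW]: N:wait,E:empty,S:wait,W:car2-GO | queues: N=2 E=0 S=0 W=0
Step 4 [EW]: N:wait,E:empty,S:wait,W:empty | queues: N=2 E=0 S=0 W=0
Step 5 [EW]: N:wait,E:empty,S:wait,W:empty | queues: N=2 E=0 S=0 W=0
Step 6 [EW]: N:wait,E:empty,S:wait,W:empty | queues: N=2 E=0 S=0 W=0
Step 7 [NS]: N:car4-GO,E:wait,S:empty,W:wait | queues: N=1 E=0 S=0 W=0
Cars crossed by step 7: 6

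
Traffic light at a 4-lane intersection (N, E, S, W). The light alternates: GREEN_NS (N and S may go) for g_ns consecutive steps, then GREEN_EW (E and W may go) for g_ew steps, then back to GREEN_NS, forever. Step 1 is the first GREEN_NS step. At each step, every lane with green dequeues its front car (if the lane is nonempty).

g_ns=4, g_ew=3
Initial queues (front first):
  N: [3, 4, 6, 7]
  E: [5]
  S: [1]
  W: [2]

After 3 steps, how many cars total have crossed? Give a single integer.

Step 1 [NS]: N:car3-GO,E:wait,S:car1-GO,W:wait | queues: N=3 E=1 S=0 W=1
Step 2 [NS]: N:car4-GO,E:wait,S:empty,W:wait | queues: N=2 E=1 S=0 W=1
Step 3 [NS]: N:car6-GO,E:wait,S:empty,W:wait | queues: N=1 E=1 S=0 W=1
Cars crossed by step 3: 4

Answer: 4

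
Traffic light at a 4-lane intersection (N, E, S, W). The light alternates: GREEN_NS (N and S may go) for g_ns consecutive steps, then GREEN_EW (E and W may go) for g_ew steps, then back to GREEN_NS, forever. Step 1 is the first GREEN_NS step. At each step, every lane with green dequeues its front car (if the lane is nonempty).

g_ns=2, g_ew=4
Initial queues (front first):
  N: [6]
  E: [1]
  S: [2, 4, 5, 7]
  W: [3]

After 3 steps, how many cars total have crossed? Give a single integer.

Answer: 5

Derivation:
Step 1 [NS]: N:car6-GO,E:wait,S:car2-GO,W:wait | queues: N=0 E=1 S=3 W=1
Step 2 [NS]: N:empty,E:wait,S:car4-GO,W:wait | queues: N=0 E=1 S=2 W=1
Step 3 [EW]: N:wait,E:car1-GO,S:wait,W:car3-GO | queues: N=0 E=0 S=2 W=0
Cars crossed by step 3: 5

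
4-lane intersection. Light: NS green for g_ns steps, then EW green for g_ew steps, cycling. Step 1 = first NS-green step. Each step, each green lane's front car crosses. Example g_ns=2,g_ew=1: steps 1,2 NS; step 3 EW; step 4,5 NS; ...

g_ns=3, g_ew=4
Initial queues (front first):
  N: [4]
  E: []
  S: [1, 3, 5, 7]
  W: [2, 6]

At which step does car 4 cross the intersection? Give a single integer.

Step 1 [NS]: N:car4-GO,E:wait,S:car1-GO,W:wait | queues: N=0 E=0 S=3 W=2
Step 2 [NS]: N:empty,E:wait,S:car3-GO,W:wait | queues: N=0 E=0 S=2 W=2
Step 3 [NS]: N:empty,E:wait,S:car5-GO,W:wait | queues: N=0 E=0 S=1 W=2
Step 4 [EW]: N:wait,E:empty,S:wait,W:car2-GO | queues: N=0 E=0 S=1 W=1
Step 5 [EW]: N:wait,E:empty,S:wait,W:car6-GO | queues: N=0 E=0 S=1 W=0
Step 6 [EW]: N:wait,E:empty,S:wait,W:empty | queues: N=0 E=0 S=1 W=0
Step 7 [EW]: N:wait,E:empty,S:wait,W:empty | queues: N=0 E=0 S=1 W=0
Step 8 [NS]: N:empty,E:wait,S:car7-GO,W:wait | queues: N=0 E=0 S=0 W=0
Car 4 crosses at step 1

1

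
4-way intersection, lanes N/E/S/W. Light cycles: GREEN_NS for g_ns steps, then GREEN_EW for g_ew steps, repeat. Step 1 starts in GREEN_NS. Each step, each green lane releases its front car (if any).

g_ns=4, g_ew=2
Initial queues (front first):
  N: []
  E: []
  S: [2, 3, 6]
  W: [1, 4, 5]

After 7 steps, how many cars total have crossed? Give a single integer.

Step 1 [NS]: N:empty,E:wait,S:car2-GO,W:wait | queues: N=0 E=0 S=2 W=3
Step 2 [NS]: N:empty,E:wait,S:car3-GO,W:wait | queues: N=0 E=0 S=1 W=3
Step 3 [NS]: N:empty,E:wait,S:car6-GO,W:wait | queues: N=0 E=0 S=0 W=3
Step 4 [NS]: N:empty,E:wait,S:empty,W:wait | queues: N=0 E=0 S=0 W=3
Step 5 [EW]: N:wait,E:empty,S:wait,W:car1-GO | queues: N=0 E=0 S=0 W=2
Step 6 [EW]: N:wait,E:empty,S:wait,W:car4-GO | queues: N=0 E=0 S=0 W=1
Step 7 [NS]: N:empty,E:wait,S:empty,W:wait | queues: N=0 E=0 S=0 W=1
Cars crossed by step 7: 5

Answer: 5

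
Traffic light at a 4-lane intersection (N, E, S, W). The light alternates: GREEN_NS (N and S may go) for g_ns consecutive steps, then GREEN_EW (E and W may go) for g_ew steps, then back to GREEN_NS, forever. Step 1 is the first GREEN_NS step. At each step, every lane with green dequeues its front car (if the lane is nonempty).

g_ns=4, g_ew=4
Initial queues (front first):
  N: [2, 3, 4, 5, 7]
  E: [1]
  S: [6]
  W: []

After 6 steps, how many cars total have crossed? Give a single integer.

Answer: 6

Derivation:
Step 1 [NS]: N:car2-GO,E:wait,S:car6-GO,W:wait | queues: N=4 E=1 S=0 W=0
Step 2 [NS]: N:car3-GO,E:wait,S:empty,W:wait | queues: N=3 E=1 S=0 W=0
Step 3 [NS]: N:car4-GO,E:wait,S:empty,W:wait | queues: N=2 E=1 S=0 W=0
Step 4 [NS]: N:car5-GO,E:wait,S:empty,W:wait | queues: N=1 E=1 S=0 W=0
Step 5 [EW]: N:wait,E:car1-GO,S:wait,W:empty | queues: N=1 E=0 S=0 W=0
Step 6 [EW]: N:wait,E:empty,S:wait,W:empty | queues: N=1 E=0 S=0 W=0
Cars crossed by step 6: 6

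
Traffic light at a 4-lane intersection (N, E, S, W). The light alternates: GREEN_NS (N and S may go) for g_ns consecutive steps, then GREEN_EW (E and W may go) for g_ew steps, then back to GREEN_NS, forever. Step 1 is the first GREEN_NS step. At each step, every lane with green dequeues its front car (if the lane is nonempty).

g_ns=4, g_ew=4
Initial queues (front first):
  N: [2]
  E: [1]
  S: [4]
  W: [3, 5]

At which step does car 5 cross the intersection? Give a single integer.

Step 1 [NS]: N:car2-GO,E:wait,S:car4-GO,W:wait | queues: N=0 E=1 S=0 W=2
Step 2 [NS]: N:empty,E:wait,S:empty,W:wait | queues: N=0 E=1 S=0 W=2
Step 3 [NS]: N:empty,E:wait,S:empty,W:wait | queues: N=0 E=1 S=0 W=2
Step 4 [NS]: N:empty,E:wait,S:empty,W:wait | queues: N=0 E=1 S=0 W=2
Step 5 [EW]: N:wait,E:car1-GO,S:wait,W:car3-GO | queues: N=0 E=0 S=0 W=1
Step 6 [EW]: N:wait,E:empty,S:wait,W:car5-GO | queues: N=0 E=0 S=0 W=0
Car 5 crosses at step 6

6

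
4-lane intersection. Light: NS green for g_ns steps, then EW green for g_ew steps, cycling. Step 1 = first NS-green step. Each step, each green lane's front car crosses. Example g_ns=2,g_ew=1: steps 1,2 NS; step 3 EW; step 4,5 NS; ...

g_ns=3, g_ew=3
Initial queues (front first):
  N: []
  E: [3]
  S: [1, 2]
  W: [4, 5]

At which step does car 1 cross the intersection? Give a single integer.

Step 1 [NS]: N:empty,E:wait,S:car1-GO,W:wait | queues: N=0 E=1 S=1 W=2
Step 2 [NS]: N:empty,E:wait,S:car2-GO,W:wait | queues: N=0 E=1 S=0 W=2
Step 3 [NS]: N:empty,E:wait,S:empty,W:wait | queues: N=0 E=1 S=0 W=2
Step 4 [EW]: N:wait,E:car3-GO,S:wait,W:car4-GO | queues: N=0 E=0 S=0 W=1
Step 5 [EW]: N:wait,E:empty,S:wait,W:car5-GO | queues: N=0 E=0 S=0 W=0
Car 1 crosses at step 1

1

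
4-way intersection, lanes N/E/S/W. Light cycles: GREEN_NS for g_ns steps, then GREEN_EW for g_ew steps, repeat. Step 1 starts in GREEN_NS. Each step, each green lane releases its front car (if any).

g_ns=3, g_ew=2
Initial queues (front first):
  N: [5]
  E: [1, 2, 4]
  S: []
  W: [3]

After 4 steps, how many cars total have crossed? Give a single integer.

Answer: 3

Derivation:
Step 1 [NS]: N:car5-GO,E:wait,S:empty,W:wait | queues: N=0 E=3 S=0 W=1
Step 2 [NS]: N:empty,E:wait,S:empty,W:wait | queues: N=0 E=3 S=0 W=1
Step 3 [NS]: N:empty,E:wait,S:empty,W:wait | queues: N=0 E=3 S=0 W=1
Step 4 [EW]: N:wait,E:car1-GO,S:wait,W:car3-GO | queues: N=0 E=2 S=0 W=0
Cars crossed by step 4: 3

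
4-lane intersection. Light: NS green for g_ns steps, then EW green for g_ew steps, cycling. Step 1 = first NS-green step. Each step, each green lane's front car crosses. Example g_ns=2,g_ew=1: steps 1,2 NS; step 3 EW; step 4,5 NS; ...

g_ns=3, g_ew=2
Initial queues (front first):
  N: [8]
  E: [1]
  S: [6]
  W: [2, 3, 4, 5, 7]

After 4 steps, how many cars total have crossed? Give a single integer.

Answer: 4

Derivation:
Step 1 [NS]: N:car8-GO,E:wait,S:car6-GO,W:wait | queues: N=0 E=1 S=0 W=5
Step 2 [NS]: N:empty,E:wait,S:empty,W:wait | queues: N=0 E=1 S=0 W=5
Step 3 [NS]: N:empty,E:wait,S:empty,W:wait | queues: N=0 E=1 S=0 W=5
Step 4 [EW]: N:wait,E:car1-GO,S:wait,W:car2-GO | queues: N=0 E=0 S=0 W=4
Cars crossed by step 4: 4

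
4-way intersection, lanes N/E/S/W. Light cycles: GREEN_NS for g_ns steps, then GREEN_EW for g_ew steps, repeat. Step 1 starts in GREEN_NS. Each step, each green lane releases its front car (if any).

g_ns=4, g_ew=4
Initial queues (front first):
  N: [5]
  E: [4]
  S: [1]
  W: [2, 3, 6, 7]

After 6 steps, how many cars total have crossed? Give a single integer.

Answer: 5

Derivation:
Step 1 [NS]: N:car5-GO,E:wait,S:car1-GO,W:wait | queues: N=0 E=1 S=0 W=4
Step 2 [NS]: N:empty,E:wait,S:empty,W:wait | queues: N=0 E=1 S=0 W=4
Step 3 [NS]: N:empty,E:wait,S:empty,W:wait | queues: N=0 E=1 S=0 W=4
Step 4 [NS]: N:empty,E:wait,S:empty,W:wait | queues: N=0 E=1 S=0 W=4
Step 5 [EW]: N:wait,E:car4-GO,S:wait,W:car2-GO | queues: N=0 E=0 S=0 W=3
Step 6 [EW]: N:wait,E:empty,S:wait,W:car3-GO | queues: N=0 E=0 S=0 W=2
Cars crossed by step 6: 5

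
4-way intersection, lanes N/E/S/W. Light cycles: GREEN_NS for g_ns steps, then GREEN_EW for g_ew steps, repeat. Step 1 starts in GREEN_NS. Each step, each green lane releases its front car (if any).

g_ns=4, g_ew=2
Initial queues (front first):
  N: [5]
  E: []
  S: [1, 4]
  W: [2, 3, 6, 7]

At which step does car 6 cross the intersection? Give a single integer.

Step 1 [NS]: N:car5-GO,E:wait,S:car1-GO,W:wait | queues: N=0 E=0 S=1 W=4
Step 2 [NS]: N:empty,E:wait,S:car4-GO,W:wait | queues: N=0 E=0 S=0 W=4
Step 3 [NS]: N:empty,E:wait,S:empty,W:wait | queues: N=0 E=0 S=0 W=4
Step 4 [NS]: N:empty,E:wait,S:empty,W:wait | queues: N=0 E=0 S=0 W=4
Step 5 [EW]: N:wait,E:empty,S:wait,W:car2-GO | queues: N=0 E=0 S=0 W=3
Step 6 [EW]: N:wait,E:empty,S:wait,W:car3-GO | queues: N=0 E=0 S=0 W=2
Step 7 [NS]: N:empty,E:wait,S:empty,W:wait | queues: N=0 E=0 S=0 W=2
Step 8 [NS]: N:empty,E:wait,S:empty,W:wait | queues: N=0 E=0 S=0 W=2
Step 9 [NS]: N:empty,E:wait,S:empty,W:wait | queues: N=0 E=0 S=0 W=2
Step 10 [NS]: N:empty,E:wait,S:empty,W:wait | queues: N=0 E=0 S=0 W=2
Step 11 [EW]: N:wait,E:empty,S:wait,W:car6-GO | queues: N=0 E=0 S=0 W=1
Step 12 [EW]: N:wait,E:empty,S:wait,W:car7-GO | queues: N=0 E=0 S=0 W=0
Car 6 crosses at step 11

11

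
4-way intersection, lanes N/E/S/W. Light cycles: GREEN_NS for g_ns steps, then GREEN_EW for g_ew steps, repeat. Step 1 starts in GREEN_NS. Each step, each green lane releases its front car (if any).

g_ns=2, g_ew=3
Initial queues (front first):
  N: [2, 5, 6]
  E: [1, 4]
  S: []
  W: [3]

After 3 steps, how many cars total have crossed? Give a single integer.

Answer: 4

Derivation:
Step 1 [NS]: N:car2-GO,E:wait,S:empty,W:wait | queues: N=2 E=2 S=0 W=1
Step 2 [NS]: N:car5-GO,E:wait,S:empty,W:wait | queues: N=1 E=2 S=0 W=1
Step 3 [EW]: N:wait,E:car1-GO,S:wait,W:car3-GO | queues: N=1 E=1 S=0 W=0
Cars crossed by step 3: 4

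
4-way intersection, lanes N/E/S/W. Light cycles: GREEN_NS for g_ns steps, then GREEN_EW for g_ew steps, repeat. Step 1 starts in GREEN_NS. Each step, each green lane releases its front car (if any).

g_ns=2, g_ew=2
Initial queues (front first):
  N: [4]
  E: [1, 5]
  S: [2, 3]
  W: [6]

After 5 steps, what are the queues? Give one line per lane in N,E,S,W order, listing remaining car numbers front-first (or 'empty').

Step 1 [NS]: N:car4-GO,E:wait,S:car2-GO,W:wait | queues: N=0 E=2 S=1 W=1
Step 2 [NS]: N:empty,E:wait,S:car3-GO,W:wait | queues: N=0 E=2 S=0 W=1
Step 3 [EW]: N:wait,E:car1-GO,S:wait,W:car6-GO | queues: N=0 E=1 S=0 W=0
Step 4 [EW]: N:wait,E:car5-GO,S:wait,W:empty | queues: N=0 E=0 S=0 W=0

N: empty
E: empty
S: empty
W: empty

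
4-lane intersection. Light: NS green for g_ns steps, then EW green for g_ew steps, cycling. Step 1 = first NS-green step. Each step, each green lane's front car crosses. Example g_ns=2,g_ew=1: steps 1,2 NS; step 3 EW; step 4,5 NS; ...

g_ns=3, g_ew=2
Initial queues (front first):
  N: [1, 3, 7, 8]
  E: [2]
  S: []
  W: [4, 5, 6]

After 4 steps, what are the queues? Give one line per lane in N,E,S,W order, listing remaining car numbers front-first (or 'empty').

Step 1 [NS]: N:car1-GO,E:wait,S:empty,W:wait | queues: N=3 E=1 S=0 W=3
Step 2 [NS]: N:car3-GO,E:wait,S:empty,W:wait | queues: N=2 E=1 S=0 W=3
Step 3 [NS]: N:car7-GO,E:wait,S:empty,W:wait | queues: N=1 E=1 S=0 W=3
Step 4 [EW]: N:wait,E:car2-GO,S:wait,W:car4-GO | queues: N=1 E=0 S=0 W=2

N: 8
E: empty
S: empty
W: 5 6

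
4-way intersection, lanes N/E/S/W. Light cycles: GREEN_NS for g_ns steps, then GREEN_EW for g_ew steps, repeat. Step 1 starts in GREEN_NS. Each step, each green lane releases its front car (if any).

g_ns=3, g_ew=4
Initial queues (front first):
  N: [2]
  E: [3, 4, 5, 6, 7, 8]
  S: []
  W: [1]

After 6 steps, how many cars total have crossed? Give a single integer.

Answer: 5

Derivation:
Step 1 [NS]: N:car2-GO,E:wait,S:empty,W:wait | queues: N=0 E=6 S=0 W=1
Step 2 [NS]: N:empty,E:wait,S:empty,W:wait | queues: N=0 E=6 S=0 W=1
Step 3 [NS]: N:empty,E:wait,S:empty,W:wait | queues: N=0 E=6 S=0 W=1
Step 4 [EW]: N:wait,E:car3-GO,S:wait,W:car1-GO | queues: N=0 E=5 S=0 W=0
Step 5 [EW]: N:wait,E:car4-GO,S:wait,W:empty | queues: N=0 E=4 S=0 W=0
Step 6 [EW]: N:wait,E:car5-GO,S:wait,W:empty | queues: N=0 E=3 S=0 W=0
Cars crossed by step 6: 5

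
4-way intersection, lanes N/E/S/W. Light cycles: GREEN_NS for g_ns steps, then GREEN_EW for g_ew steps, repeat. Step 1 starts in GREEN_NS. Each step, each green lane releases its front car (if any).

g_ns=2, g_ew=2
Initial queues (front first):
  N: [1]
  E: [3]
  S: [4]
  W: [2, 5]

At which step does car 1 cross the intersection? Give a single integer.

Step 1 [NS]: N:car1-GO,E:wait,S:car4-GO,W:wait | queues: N=0 E=1 S=0 W=2
Step 2 [NS]: N:empty,E:wait,S:empty,W:wait | queues: N=0 E=1 S=0 W=2
Step 3 [EW]: N:wait,E:car3-GO,S:wait,W:car2-GO | queues: N=0 E=0 S=0 W=1
Step 4 [EW]: N:wait,E:empty,S:wait,W:car5-GO | queues: N=0 E=0 S=0 W=0
Car 1 crosses at step 1

1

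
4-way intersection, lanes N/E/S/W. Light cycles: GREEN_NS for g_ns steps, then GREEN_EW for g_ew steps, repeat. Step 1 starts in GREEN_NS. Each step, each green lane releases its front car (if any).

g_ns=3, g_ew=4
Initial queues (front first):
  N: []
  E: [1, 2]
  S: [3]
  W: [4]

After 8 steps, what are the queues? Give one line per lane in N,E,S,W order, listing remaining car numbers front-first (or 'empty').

Step 1 [NS]: N:empty,E:wait,S:car3-GO,W:wait | queues: N=0 E=2 S=0 W=1
Step 2 [NS]: N:empty,E:wait,S:empty,W:wait | queues: N=0 E=2 S=0 W=1
Step 3 [NS]: N:empty,E:wait,S:empty,W:wait | queues: N=0 E=2 S=0 W=1
Step 4 [EW]: N:wait,E:car1-GO,S:wait,W:car4-GO | queues: N=0 E=1 S=0 W=0
Step 5 [EW]: N:wait,E:car2-GO,S:wait,W:empty | queues: N=0 E=0 S=0 W=0

N: empty
E: empty
S: empty
W: empty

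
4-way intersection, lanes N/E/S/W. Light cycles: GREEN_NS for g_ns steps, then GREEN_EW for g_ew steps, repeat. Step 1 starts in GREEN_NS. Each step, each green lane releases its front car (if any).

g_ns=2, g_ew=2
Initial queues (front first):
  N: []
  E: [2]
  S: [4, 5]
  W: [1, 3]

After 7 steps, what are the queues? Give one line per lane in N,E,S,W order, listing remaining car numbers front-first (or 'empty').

Step 1 [NS]: N:empty,E:wait,S:car4-GO,W:wait | queues: N=0 E=1 S=1 W=2
Step 2 [NS]: N:empty,E:wait,S:car5-GO,W:wait | queues: N=0 E=1 S=0 W=2
Step 3 [EW]: N:wait,E:car2-GO,S:wait,W:car1-GO | queues: N=0 E=0 S=0 W=1
Step 4 [EW]: N:wait,E:empty,S:wait,W:car3-GO | queues: N=0 E=0 S=0 W=0

N: empty
E: empty
S: empty
W: empty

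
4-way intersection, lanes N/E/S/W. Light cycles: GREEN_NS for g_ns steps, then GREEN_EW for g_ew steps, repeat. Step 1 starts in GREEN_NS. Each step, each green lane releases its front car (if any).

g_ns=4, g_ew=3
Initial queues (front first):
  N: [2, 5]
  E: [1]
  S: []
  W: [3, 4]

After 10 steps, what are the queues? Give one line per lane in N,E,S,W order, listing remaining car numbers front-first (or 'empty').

Step 1 [NS]: N:car2-GO,E:wait,S:empty,W:wait | queues: N=1 E=1 S=0 W=2
Step 2 [NS]: N:car5-GO,E:wait,S:empty,W:wait | queues: N=0 E=1 S=0 W=2
Step 3 [NS]: N:empty,E:wait,S:empty,W:wait | queues: N=0 E=1 S=0 W=2
Step 4 [NS]: N:empty,E:wait,S:empty,W:wait | queues: N=0 E=1 S=0 W=2
Step 5 [EW]: N:wait,E:car1-GO,S:wait,W:car3-GO | queues: N=0 E=0 S=0 W=1
Step 6 [EW]: N:wait,E:empty,S:wait,W:car4-GO | queues: N=0 E=0 S=0 W=0

N: empty
E: empty
S: empty
W: empty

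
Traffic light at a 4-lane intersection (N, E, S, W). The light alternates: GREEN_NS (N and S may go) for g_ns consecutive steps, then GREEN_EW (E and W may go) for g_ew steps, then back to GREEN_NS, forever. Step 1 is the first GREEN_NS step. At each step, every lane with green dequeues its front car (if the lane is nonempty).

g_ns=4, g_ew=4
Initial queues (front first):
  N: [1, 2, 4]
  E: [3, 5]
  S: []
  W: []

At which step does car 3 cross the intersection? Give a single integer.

Step 1 [NS]: N:car1-GO,E:wait,S:empty,W:wait | queues: N=2 E=2 S=0 W=0
Step 2 [NS]: N:car2-GO,E:wait,S:empty,W:wait | queues: N=1 E=2 S=0 W=0
Step 3 [NS]: N:car4-GO,E:wait,S:empty,W:wait | queues: N=0 E=2 S=0 W=0
Step 4 [NS]: N:empty,E:wait,S:empty,W:wait | queues: N=0 E=2 S=0 W=0
Step 5 [EW]: N:wait,E:car3-GO,S:wait,W:empty | queues: N=0 E=1 S=0 W=0
Step 6 [EW]: N:wait,E:car5-GO,S:wait,W:empty | queues: N=0 E=0 S=0 W=0
Car 3 crosses at step 5

5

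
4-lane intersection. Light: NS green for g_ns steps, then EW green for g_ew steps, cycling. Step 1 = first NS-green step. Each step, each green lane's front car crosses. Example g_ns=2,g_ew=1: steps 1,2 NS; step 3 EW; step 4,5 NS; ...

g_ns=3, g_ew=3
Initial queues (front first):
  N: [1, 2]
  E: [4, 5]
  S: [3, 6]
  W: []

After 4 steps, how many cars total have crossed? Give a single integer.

Answer: 5

Derivation:
Step 1 [NS]: N:car1-GO,E:wait,S:car3-GO,W:wait | queues: N=1 E=2 S=1 W=0
Step 2 [NS]: N:car2-GO,E:wait,S:car6-GO,W:wait | queues: N=0 E=2 S=0 W=0
Step 3 [NS]: N:empty,E:wait,S:empty,W:wait | queues: N=0 E=2 S=0 W=0
Step 4 [EW]: N:wait,E:car4-GO,S:wait,W:empty | queues: N=0 E=1 S=0 W=0
Cars crossed by step 4: 5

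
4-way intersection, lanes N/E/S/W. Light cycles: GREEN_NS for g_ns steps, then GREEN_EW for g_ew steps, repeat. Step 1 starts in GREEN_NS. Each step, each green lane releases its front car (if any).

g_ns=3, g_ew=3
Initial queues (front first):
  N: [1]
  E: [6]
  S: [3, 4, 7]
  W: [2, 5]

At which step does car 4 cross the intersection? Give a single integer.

Step 1 [NS]: N:car1-GO,E:wait,S:car3-GO,W:wait | queues: N=0 E=1 S=2 W=2
Step 2 [NS]: N:empty,E:wait,S:car4-GO,W:wait | queues: N=0 E=1 S=1 W=2
Step 3 [NS]: N:empty,E:wait,S:car7-GO,W:wait | queues: N=0 E=1 S=0 W=2
Step 4 [EW]: N:wait,E:car6-GO,S:wait,W:car2-GO | queues: N=0 E=0 S=0 W=1
Step 5 [EW]: N:wait,E:empty,S:wait,W:car5-GO | queues: N=0 E=0 S=0 W=0
Car 4 crosses at step 2

2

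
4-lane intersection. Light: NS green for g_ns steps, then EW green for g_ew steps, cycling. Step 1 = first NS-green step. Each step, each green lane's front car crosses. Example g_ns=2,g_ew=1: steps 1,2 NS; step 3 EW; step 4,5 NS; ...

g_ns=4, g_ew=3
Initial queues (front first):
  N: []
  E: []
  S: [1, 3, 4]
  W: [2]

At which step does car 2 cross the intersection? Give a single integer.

Step 1 [NS]: N:empty,E:wait,S:car1-GO,W:wait | queues: N=0 E=0 S=2 W=1
Step 2 [NS]: N:empty,E:wait,S:car3-GO,W:wait | queues: N=0 E=0 S=1 W=1
Step 3 [NS]: N:empty,E:wait,S:car4-GO,W:wait | queues: N=0 E=0 S=0 W=1
Step 4 [NS]: N:empty,E:wait,S:empty,W:wait | queues: N=0 E=0 S=0 W=1
Step 5 [EW]: N:wait,E:empty,S:wait,W:car2-GO | queues: N=0 E=0 S=0 W=0
Car 2 crosses at step 5

5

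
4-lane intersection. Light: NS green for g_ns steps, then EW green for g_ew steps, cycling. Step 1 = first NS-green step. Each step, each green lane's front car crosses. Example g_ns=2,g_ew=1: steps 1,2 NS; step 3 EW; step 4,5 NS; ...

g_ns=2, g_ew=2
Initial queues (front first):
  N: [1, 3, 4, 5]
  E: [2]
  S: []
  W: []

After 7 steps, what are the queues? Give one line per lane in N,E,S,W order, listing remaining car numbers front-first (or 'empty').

Step 1 [NS]: N:car1-GO,E:wait,S:empty,W:wait | queues: N=3 E=1 S=0 W=0
Step 2 [NS]: N:car3-GO,E:wait,S:empty,W:wait | queues: N=2 E=1 S=0 W=0
Step 3 [EW]: N:wait,E:car2-GO,S:wait,W:empty | queues: N=2 E=0 S=0 W=0
Step 4 [EW]: N:wait,E:empty,S:wait,W:empty | queues: N=2 E=0 S=0 W=0
Step 5 [NS]: N:car4-GO,E:wait,S:empty,W:wait | queues: N=1 E=0 S=0 W=0
Step 6 [NS]: N:car5-GO,E:wait,S:empty,W:wait | queues: N=0 E=0 S=0 W=0

N: empty
E: empty
S: empty
W: empty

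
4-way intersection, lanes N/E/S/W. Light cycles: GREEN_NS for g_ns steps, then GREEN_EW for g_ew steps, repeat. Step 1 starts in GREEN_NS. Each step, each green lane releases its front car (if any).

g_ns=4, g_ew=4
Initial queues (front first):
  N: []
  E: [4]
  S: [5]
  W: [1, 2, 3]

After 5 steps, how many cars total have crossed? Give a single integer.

Step 1 [NS]: N:empty,E:wait,S:car5-GO,W:wait | queues: N=0 E=1 S=0 W=3
Step 2 [NS]: N:empty,E:wait,S:empty,W:wait | queues: N=0 E=1 S=0 W=3
Step 3 [NS]: N:empty,E:wait,S:empty,W:wait | queues: N=0 E=1 S=0 W=3
Step 4 [NS]: N:empty,E:wait,S:empty,W:wait | queues: N=0 E=1 S=0 W=3
Step 5 [EW]: N:wait,E:car4-GO,S:wait,W:car1-GO | queues: N=0 E=0 S=0 W=2
Cars crossed by step 5: 3

Answer: 3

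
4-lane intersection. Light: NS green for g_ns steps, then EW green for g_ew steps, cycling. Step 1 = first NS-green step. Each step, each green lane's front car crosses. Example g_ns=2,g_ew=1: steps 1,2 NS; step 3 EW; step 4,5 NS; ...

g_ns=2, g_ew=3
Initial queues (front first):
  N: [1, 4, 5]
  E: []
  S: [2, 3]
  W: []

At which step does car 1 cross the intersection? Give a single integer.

Step 1 [NS]: N:car1-GO,E:wait,S:car2-GO,W:wait | queues: N=2 E=0 S=1 W=0
Step 2 [NS]: N:car4-GO,E:wait,S:car3-GO,W:wait | queues: N=1 E=0 S=0 W=0
Step 3 [EW]: N:wait,E:empty,S:wait,W:empty | queues: N=1 E=0 S=0 W=0
Step 4 [EW]: N:wait,E:empty,S:wait,W:empty | queues: N=1 E=0 S=0 W=0
Step 5 [EW]: N:wait,E:empty,S:wait,W:empty | queues: N=1 E=0 S=0 W=0
Step 6 [NS]: N:car5-GO,E:wait,S:empty,W:wait | queues: N=0 E=0 S=0 W=0
Car 1 crosses at step 1

1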